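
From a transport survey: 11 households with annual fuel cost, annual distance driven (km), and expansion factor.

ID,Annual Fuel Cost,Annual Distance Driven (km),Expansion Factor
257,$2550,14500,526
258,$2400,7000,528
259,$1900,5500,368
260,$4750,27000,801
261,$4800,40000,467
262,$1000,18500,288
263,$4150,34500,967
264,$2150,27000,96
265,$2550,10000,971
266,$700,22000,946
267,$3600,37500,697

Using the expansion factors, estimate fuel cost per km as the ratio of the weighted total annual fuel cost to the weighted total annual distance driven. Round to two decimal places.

Σ wᵢ·y = 2550×526 + 2400×528 + 1900×368 + 4750×801 + 4800×467 + 1000×288 + 4150×967 + 2150×96 + 2550×971 + 700×946 + 3600×697
  = 1341300 + 1267200 + 699200 + 3804750 + 2241600 + 288000 + 4013050 + 206400 + 2476050 + 662200 + 2509200 = 19508950
Σ wᵢ·x = 14500×526 + 7000×528 + 5500×368 + 27000×801 + 40000×467 + 18500×288 + 34500×967 + 27000×96 + 10000×971 + 22000×946 + 37500×697
  = 7627000 + 3696000 + 2024000 + 21627000 + 18680000 + 5328000 + 33361500 + 2592000 + 9710000 + 20812000 + 26137500 = 151595000
Ratio = 19508950 / 151595000 = 0.12869125

0.13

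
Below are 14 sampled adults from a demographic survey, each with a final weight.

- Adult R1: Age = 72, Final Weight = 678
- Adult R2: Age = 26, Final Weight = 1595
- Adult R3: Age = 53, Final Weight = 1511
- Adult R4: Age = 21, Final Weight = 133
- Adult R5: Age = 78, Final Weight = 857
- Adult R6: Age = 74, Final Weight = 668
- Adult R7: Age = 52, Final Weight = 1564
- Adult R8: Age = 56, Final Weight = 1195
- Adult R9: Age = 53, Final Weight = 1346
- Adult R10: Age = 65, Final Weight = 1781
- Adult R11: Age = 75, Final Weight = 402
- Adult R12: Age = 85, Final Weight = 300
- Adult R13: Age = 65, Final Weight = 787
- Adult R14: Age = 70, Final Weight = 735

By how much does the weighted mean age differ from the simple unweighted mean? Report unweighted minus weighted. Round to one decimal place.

2.6

Unweighted sum = 845
Unweighted mean = 845 / 14 = 60.357143
Weighted sum = 783046
Sum of weights = 13552
Weighted mean = 783046 / 13552 = 57.780844
Difference (unweighted minus weighted) = 2.5762987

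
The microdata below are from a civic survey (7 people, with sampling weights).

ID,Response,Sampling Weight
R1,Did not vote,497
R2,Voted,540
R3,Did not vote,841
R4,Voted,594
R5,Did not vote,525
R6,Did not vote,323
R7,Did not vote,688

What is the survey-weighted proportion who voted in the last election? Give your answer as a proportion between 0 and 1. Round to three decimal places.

Sum of weights for 'Voted' = 540 + 594 = 1134
Total weight = 497 + 540 + 841 + 594 + 525 + 323 + 688 = 4008
Weighted proportion = 1134 / 4008 = 0.28293413

0.283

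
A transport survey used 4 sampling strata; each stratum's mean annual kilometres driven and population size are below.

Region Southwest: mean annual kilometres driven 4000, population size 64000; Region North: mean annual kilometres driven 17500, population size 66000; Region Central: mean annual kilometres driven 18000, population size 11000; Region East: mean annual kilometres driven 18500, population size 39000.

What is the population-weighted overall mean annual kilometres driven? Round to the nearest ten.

12950

Σ Nₕ·x̄ₕ = 4000×64000 + 17500×66000 + 18000×11000 + 18500×39000
  = 2330500000
Σ Nₕ = 180000
Overall mean = 2330500000 / 180000 = 12947.222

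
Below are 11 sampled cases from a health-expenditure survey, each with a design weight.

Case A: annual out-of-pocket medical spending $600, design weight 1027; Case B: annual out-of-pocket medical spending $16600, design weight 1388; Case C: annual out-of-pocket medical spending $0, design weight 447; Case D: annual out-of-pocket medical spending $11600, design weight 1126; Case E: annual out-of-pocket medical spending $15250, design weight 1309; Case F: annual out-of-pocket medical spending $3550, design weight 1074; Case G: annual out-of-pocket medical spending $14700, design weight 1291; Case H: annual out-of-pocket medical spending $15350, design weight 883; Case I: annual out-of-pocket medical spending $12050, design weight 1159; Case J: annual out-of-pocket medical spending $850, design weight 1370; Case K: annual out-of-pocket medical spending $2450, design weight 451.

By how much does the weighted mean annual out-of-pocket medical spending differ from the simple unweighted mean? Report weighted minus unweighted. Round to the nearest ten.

Unweighted sum = 600 + 16600 + 0 + 11600 + 15250 + 3550 + 14700 + 15350 + 12050 + 850 + 2450 = 93000
Unweighted mean = 93000 / 11 = 8454.5455
Weighted sum = 600×1027 + 16600×1388 + 0×447 + 11600×1126 + 15250×1309 + 3550×1074 + 14700×1291 + 15350×883 + 12050×1159 + 850×1370 + 2450×451
  = 109260700
Sum of weights = 1027 + 1388 + 447 + 1126 + 1309 + 1074 + 1291 + 883 + 1159 + 1370 + 451 = 11525
Weighted mean = 109260700 / 11525 = 9480.321
Difference (weighted minus unweighted) = 1025.7756

1030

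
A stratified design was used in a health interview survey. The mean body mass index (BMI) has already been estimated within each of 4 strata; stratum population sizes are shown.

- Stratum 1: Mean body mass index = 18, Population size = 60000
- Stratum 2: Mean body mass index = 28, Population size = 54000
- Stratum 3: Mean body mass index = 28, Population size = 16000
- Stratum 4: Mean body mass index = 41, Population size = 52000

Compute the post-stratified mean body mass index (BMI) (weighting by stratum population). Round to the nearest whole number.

Σ Nₕ·x̄ₕ = 5172000
Σ Nₕ = 60000 + 54000 + 16000 + 52000 = 182000
Overall mean = 5172000 / 182000 = 28.417582

28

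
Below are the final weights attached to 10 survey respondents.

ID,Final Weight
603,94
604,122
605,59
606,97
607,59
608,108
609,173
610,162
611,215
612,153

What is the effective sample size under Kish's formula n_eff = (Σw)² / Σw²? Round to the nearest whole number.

Σ wᵢ = 94 + 122 + 59 + 97 + 59 + 108 + 173 + 162 + 215 + 153 = 1242
Σ wᵢ² = 8836 + 14884 + 3481 + 9409 + 3481 + 11664 + 29929 + 26244 + 46225 + 23409 = 177562
n_eff = 1242² / 177562 = 1542564 / 177562 = 8.6874669

9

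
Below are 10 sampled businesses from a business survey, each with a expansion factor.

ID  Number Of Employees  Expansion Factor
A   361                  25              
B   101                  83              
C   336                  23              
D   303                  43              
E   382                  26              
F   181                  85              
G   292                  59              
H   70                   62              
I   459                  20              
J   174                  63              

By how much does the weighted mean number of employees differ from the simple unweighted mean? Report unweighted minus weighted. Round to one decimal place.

Unweighted sum = 361 + 101 + 336 + 303 + 382 + 181 + 292 + 70 + 459 + 174 = 2659
Unweighted mean = 2659 / 10 = 265.9
Weighted sum = 361×25 + 101×83 + 336×23 + 303×43 + 382×26 + 181×85 + 292×59 + 70×62 + 459×20 + 174×63
  = 9025 + 8383 + 7728 + 13029 + 9932 + 15385 + 17228 + 4340 + 9180 + 10962 = 105192
Sum of weights = 25 + 83 + 23 + 43 + 26 + 85 + 59 + 62 + 20 + 63 = 489
Weighted mean = 105192 / 489 = 215.11656
Difference (unweighted minus weighted) = 50.783436

50.8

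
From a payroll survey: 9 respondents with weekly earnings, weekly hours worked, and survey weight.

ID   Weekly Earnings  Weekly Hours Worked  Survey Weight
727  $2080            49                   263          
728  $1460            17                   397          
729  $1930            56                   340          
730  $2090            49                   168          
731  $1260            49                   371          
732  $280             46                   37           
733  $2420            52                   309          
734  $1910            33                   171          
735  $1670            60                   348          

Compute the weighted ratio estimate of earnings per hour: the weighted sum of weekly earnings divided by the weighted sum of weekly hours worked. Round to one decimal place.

Σ wᵢ·y = 4267350
Σ wᵢ·x = 49×263 + 17×397 + 56×340 + 49×168 + 49×371 + 46×37 + 52×309 + 33×171 + 60×348
  = 109380
Ratio = 4267350 / 109380 = 39.013988

39.0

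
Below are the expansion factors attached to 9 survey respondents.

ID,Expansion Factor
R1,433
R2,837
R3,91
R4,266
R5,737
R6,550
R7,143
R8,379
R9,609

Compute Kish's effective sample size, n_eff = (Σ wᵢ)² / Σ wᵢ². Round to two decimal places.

6.97

Σ wᵢ = 4045
Σ wᵢ² = 187489 + 700569 + 8281 + 70756 + 543169 + 302500 + 20449 + 143641 + 370881 = 2347735
n_eff = 4045² / 2347735 = 16362025 / 2347735 = 6.969281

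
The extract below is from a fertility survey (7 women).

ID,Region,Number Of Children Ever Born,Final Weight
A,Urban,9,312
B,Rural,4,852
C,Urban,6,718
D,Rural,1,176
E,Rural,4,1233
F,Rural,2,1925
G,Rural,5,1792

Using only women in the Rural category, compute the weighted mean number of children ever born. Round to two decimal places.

3.57

Rural rows: B, D, E, F, G
Weighted sum = 4×852 + 1×176 + 4×1233 + 2×1925 + 5×1792
  = 3408 + 176 + 4932 + 3850 + 8960 = 21326
Sum of weights = 852 + 176 + 1233 + 1925 + 1792 = 5978
Weighted mean = 21326 / 5978 = 3.5674139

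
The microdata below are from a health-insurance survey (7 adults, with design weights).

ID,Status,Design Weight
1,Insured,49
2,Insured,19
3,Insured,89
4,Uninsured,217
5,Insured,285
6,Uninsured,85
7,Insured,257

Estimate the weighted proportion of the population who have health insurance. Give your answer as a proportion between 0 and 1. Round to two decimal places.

Sum of weights for 'Insured' = 49 + 19 + 89 + 285 + 257 = 699
Total weight = 49 + 19 + 89 + 217 + 285 + 85 + 257 = 1001
Weighted proportion = 699 / 1001 = 0.6983017

0.70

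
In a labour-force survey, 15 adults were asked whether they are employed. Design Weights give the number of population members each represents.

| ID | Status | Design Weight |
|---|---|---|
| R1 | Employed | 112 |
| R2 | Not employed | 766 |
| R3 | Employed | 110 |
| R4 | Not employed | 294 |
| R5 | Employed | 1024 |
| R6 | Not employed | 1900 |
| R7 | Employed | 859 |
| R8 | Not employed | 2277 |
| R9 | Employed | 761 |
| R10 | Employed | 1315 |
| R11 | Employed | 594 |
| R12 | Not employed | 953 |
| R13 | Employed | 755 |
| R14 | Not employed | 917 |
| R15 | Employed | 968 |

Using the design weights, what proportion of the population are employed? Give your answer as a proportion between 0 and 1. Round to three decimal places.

Sum of weights for 'Employed' = 112 + 110 + 1024 + 859 + 761 + 1315 + 594 + 755 + 968 = 6498
Total weight = 13605
Weighted proportion = 6498 / 13605 = 0.47761852

0.478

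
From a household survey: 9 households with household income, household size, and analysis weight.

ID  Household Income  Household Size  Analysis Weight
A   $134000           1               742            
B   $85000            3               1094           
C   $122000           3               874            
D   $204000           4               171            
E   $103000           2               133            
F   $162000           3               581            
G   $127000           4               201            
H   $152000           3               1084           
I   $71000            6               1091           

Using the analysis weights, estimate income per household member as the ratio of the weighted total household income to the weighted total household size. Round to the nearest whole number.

35580

Σ wᵢ·y = 709507000
Σ wᵢ·x = 1×742 + 3×1094 + 3×874 + 4×171 + 2×133 + 3×581 + 4×201 + 3×1084 + 6×1091
  = 19941
Ratio = 709507000 / 19941 = 35580.312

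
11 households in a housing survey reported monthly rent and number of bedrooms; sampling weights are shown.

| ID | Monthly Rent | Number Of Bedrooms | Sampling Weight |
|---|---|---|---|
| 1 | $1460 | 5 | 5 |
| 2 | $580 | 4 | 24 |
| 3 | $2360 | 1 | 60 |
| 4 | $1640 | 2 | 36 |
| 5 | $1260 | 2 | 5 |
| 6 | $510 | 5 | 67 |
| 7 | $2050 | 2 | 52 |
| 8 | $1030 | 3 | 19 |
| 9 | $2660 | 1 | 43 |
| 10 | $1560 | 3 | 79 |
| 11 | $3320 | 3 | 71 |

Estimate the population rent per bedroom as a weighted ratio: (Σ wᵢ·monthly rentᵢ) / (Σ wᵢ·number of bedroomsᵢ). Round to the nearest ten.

Σ wᵢ·y = 1460×5 + 580×24 + 2360×60 + 1640×36 + 1260×5 + 510×67 + 2050×52 + 1030×19 + 2660×43 + 1560×79 + 3320×71
  = 861840
Σ wᵢ·x = 5×5 + 4×24 + 1×60 + 2×36 + 2×5 + 5×67 + 2×52 + 3×19 + 1×43 + 3×79 + 3×71
  = 25 + 96 + 60 + 72 + 10 + 335 + 104 + 57 + 43 + 237 + 213 = 1252
Ratio = 861840 / 1252 = 688.37061

690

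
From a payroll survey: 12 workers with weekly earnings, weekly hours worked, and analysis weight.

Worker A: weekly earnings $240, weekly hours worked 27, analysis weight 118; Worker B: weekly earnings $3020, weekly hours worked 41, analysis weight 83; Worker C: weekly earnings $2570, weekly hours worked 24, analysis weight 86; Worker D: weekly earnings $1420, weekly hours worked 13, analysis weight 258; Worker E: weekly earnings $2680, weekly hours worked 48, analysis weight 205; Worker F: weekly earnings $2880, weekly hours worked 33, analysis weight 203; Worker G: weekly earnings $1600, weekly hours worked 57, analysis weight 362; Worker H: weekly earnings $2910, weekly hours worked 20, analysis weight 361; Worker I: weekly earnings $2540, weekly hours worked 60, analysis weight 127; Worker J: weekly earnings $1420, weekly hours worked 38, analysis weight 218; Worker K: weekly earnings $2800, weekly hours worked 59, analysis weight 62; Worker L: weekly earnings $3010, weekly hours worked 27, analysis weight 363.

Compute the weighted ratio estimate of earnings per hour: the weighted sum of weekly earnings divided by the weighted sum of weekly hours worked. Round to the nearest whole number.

64

Σ wᵢ·y = 240×118 + 3020×83 + 2570×86 + 1420×258 + 2680×205 + 2880×203 + 1600×362 + 2910×361 + 2540×127 + 1420×218 + 2800×62 + 3010×363
  = 28320 + 250660 + 221020 + 366360 + 549400 + 584640 + 579200 + 1050510 + 322580 + 309560 + 173600 + 1092630 = 5528480
Σ wᵢ·x = 27×118 + 41×83 + 24×86 + 13×258 + 48×205 + 33×203 + 57×362 + 20×361 + 60×127 + 38×218 + 59×62 + 27×363
  = 85763
Ratio = 5528480 / 85763 = 64.462297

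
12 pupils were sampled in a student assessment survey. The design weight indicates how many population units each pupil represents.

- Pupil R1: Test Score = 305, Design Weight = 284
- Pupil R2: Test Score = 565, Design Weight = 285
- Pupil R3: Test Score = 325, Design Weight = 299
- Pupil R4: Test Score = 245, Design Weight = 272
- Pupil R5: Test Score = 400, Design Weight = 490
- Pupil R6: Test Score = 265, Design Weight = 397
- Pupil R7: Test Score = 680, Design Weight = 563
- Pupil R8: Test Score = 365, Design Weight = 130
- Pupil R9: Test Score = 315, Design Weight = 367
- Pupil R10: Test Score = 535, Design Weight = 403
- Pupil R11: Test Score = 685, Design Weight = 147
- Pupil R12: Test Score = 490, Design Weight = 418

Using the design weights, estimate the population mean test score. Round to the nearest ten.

440

Weighted sum = 305×284 + 565×285 + 325×299 + 245×272 + 400×490 + 265×397 + 680×563 + 365×130 + 315×367 + 535×403 + 685×147 + 490×418
  = 1779680
Sum of weights = 284 + 285 + 299 + 272 + 490 + 397 + 563 + 130 + 367 + 403 + 147 + 418 = 4055
Weighted mean = 1779680 / 4055 = 438.88533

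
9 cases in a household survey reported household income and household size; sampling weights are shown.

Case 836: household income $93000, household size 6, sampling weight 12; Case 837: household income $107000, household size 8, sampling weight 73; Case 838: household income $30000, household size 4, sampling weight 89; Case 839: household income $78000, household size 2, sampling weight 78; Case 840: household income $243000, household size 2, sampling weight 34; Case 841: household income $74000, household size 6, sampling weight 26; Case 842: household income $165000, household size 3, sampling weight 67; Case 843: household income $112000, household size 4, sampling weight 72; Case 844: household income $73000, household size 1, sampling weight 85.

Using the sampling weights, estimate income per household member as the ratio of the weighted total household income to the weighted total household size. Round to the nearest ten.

Σ wᵢ·y = 93000×12 + 107000×73 + 30000×89 + 78000×78 + 243000×34 + 74000×26 + 165000×67 + 112000×72 + 73000×85
  = 1116000 + 7811000 + 2670000 + 6084000 + 8262000 + 1924000 + 11055000 + 8064000 + 6205000 = 53191000
Σ wᵢ·x = 6×12 + 8×73 + 4×89 + 2×78 + 2×34 + 6×26 + 3×67 + 4×72 + 1×85
  = 1966
Ratio = 53191000 / 1966 = 27055.443

27060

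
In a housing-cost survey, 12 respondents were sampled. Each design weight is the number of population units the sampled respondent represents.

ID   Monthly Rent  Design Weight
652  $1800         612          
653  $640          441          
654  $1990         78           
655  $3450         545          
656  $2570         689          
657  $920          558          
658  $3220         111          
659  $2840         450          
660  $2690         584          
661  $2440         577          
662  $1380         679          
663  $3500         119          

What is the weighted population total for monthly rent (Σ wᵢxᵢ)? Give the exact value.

Weighted total = 1800×612 + 640×441 + 1990×78 + 3450×545 + 2570×689 + 920×558 + 3220×111 + 2840×450 + 2690×584 + 2440×577 + 1380×679 + 3500×119
  = 1101600 + 282240 + 155220 + 1880250 + 1770730 + 513360 + 357420 + 1278000 + 1570960 + 1407880 + 937020 + 416500 = 11671180

11671180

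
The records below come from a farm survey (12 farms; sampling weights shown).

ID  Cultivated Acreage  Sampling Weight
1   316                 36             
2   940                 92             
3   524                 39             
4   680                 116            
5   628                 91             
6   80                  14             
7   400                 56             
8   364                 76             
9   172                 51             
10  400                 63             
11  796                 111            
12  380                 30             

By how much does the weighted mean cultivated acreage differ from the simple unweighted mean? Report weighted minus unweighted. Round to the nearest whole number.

93

Unweighted sum = 316 + 940 + 524 + 680 + 628 + 80 + 400 + 364 + 172 + 400 + 796 + 380 = 5680
Unweighted mean = 5680 / 12 = 473.33333
Weighted sum = 439232
Sum of weights = 36 + 92 + 39 + 116 + 91 + 14 + 56 + 76 + 51 + 63 + 111 + 30 = 775
Weighted mean = 439232 / 775 = 566.75097
Difference (weighted minus unweighted) = 93.417634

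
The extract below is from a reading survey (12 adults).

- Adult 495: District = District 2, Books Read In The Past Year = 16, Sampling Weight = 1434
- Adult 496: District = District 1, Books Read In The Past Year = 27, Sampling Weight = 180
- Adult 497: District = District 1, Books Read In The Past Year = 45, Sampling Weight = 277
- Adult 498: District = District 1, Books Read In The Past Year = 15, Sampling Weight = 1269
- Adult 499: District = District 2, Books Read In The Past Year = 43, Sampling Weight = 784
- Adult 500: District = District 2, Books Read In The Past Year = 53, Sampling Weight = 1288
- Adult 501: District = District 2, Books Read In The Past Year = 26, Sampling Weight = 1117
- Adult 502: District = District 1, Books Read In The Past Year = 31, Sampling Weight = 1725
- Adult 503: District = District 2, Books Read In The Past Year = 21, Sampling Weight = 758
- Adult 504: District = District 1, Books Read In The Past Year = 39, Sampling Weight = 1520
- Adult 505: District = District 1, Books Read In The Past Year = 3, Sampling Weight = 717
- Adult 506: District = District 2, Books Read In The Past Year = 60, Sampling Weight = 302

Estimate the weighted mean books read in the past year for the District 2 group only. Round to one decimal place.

District 2 rows: 495, 499, 500, 501, 503, 506
Weighted sum = 16×1434 + 43×784 + 53×1288 + 26×1117 + 21×758 + 60×302
  = 22944 + 33712 + 68264 + 29042 + 15918 + 18120 = 188000
Sum of weights = 5683
Weighted mean = 188000 / 5683 = 33.081119

33.1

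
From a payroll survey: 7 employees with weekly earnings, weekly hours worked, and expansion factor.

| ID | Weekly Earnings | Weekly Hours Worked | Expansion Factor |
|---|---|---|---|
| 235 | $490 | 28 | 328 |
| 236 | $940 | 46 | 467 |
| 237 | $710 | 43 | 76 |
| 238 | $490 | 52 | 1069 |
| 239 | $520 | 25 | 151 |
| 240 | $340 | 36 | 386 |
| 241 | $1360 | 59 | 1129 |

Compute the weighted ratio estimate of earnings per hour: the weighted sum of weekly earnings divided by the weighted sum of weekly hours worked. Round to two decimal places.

Σ wᵢ·y = 490×328 + 940×467 + 710×76 + 490×1069 + 520×151 + 340×386 + 1360×1129
  = 160720 + 438980 + 53960 + 523810 + 78520 + 131240 + 1535440 = 2922670
Σ wᵢ·x = 28×328 + 46×467 + 43×76 + 52×1069 + 25×151 + 36×386 + 59×1129
  = 9184 + 21482 + 3268 + 55588 + 3775 + 13896 + 66611 = 173804
Ratio = 2922670 / 173804 = 16.815896

16.82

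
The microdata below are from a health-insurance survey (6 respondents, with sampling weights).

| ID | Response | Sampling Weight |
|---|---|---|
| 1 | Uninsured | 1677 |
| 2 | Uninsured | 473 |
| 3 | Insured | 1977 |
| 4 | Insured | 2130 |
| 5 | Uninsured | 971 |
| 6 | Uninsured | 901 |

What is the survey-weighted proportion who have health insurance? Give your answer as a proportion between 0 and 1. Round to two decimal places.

Sum of weights for 'Insured' = 1977 + 2130 = 4107
Total weight = 1677 + 473 + 1977 + 2130 + 971 + 901 = 8129
Weighted proportion = 4107 / 8129 = 0.5052282

0.51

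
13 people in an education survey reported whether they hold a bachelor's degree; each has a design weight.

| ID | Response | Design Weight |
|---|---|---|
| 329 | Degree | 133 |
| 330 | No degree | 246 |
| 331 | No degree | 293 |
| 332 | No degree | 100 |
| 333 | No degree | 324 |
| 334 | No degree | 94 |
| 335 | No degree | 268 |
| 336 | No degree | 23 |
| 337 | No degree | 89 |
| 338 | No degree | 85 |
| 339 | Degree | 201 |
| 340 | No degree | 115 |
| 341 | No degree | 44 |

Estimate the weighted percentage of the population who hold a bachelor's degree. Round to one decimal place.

Sum of weights for 'Degree' = 133 + 201 = 334
Total weight = 2015
Weighted proportion = 334 / 2015 = 0.16575682 → 16.575682%

16.6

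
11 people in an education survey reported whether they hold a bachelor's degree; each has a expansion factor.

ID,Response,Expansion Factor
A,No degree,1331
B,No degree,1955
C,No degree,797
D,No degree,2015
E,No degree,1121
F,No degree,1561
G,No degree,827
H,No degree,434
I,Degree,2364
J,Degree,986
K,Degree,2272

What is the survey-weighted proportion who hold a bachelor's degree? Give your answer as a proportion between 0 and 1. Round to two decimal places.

0.36

Sum of weights for 'Degree' = 2364 + 986 + 2272 = 5622
Total weight = 1331 + 1955 + 797 + 2015 + 1121 + 1561 + 827 + 434 + 2364 + 986 + 2272 = 15663
Weighted proportion = 5622 / 15663 = 0.35893507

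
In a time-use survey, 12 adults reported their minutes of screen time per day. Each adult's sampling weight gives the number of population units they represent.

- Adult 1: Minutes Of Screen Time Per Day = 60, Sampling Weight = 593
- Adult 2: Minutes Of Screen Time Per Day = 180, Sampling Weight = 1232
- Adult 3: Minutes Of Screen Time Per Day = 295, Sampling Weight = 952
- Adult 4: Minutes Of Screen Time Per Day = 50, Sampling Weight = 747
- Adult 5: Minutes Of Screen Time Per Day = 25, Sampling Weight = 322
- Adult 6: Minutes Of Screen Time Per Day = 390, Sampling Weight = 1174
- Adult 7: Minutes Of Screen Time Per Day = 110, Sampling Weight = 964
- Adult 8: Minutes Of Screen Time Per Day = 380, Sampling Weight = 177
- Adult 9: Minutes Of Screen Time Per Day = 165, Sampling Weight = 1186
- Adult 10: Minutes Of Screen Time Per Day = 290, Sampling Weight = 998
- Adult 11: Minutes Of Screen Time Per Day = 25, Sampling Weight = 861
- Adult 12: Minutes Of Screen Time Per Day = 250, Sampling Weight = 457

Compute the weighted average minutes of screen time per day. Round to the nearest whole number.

Weighted sum = 60×593 + 180×1232 + 295×952 + 50×747 + 25×322 + 390×1174 + 110×964 + 380×177 + 165×1186 + 290×998 + 25×861 + 250×457
  = 35580 + 221760 + 280840 + 37350 + 8050 + 457860 + 106040 + 67260 + 195690 + 289420 + 21525 + 114250 = 1835625
Sum of weights = 593 + 1232 + 952 + 747 + 322 + 1174 + 964 + 177 + 1186 + 998 + 861 + 457 = 9663
Weighted mean = 1835625 / 9663 = 189.9643

190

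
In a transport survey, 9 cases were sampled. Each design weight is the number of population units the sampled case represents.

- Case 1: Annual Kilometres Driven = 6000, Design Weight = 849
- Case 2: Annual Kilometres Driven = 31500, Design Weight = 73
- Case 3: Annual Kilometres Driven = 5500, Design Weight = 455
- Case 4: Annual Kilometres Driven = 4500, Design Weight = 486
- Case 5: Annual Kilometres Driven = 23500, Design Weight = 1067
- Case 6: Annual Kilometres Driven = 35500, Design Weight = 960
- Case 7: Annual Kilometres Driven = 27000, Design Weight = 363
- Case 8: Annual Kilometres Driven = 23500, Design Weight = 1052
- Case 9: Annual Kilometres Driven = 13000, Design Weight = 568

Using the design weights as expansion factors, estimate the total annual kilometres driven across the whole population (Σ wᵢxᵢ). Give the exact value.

Weighted total = 6000×849 + 31500×73 + 5500×455 + 4500×486 + 23500×1067 + 35500×960 + 27000×363 + 23500×1052 + 13000×568
  = 5094000 + 2299500 + 2502500 + 2187000 + 25074500 + 34080000 + 9801000 + 24722000 + 7384000 = 113144500

113144500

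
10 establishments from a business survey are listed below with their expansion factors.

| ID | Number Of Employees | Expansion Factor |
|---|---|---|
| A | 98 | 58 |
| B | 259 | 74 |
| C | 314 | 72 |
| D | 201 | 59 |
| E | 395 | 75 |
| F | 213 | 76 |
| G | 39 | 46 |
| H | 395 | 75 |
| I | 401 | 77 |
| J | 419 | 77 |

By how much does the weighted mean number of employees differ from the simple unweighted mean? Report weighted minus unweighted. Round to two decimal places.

16.42

Unweighted sum = 98 + 259 + 314 + 201 + 395 + 213 + 39 + 395 + 401 + 419 = 2734
Unweighted mean = 2734 / 10 = 273.4
Weighted sum = 98×58 + 259×74 + 314×72 + 201×59 + 395×75 + 213×76 + 39×46 + 395×75 + 401×77 + 419×77
  = 5684 + 19166 + 22608 + 11859 + 29625 + 16188 + 1794 + 29625 + 30877 + 32263 = 199689
Sum of weights = 689
Weighted mean = 199689 / 689 = 289.82438
Difference (weighted minus unweighted) = 16.424383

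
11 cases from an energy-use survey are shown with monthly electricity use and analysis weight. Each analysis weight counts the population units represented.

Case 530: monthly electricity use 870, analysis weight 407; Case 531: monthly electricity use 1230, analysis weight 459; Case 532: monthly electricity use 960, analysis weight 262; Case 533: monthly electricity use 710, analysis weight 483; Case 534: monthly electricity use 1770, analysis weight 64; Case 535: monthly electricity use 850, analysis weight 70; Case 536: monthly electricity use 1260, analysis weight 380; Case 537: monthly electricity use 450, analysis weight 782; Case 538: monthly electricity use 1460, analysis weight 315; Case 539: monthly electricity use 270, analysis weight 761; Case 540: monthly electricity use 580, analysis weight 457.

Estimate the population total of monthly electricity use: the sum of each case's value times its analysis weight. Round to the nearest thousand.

3447000

Weighted total = 870×407 + 1230×459 + 960×262 + 710×483 + 1770×64 + 850×70 + 1260×380 + 450×782 + 1460×315 + 270×761 + 580×457
  = 354090 + 564570 + 251520 + 342930 + 113280 + 59500 + 478800 + 351900 + 459900 + 205470 + 265060 = 3447020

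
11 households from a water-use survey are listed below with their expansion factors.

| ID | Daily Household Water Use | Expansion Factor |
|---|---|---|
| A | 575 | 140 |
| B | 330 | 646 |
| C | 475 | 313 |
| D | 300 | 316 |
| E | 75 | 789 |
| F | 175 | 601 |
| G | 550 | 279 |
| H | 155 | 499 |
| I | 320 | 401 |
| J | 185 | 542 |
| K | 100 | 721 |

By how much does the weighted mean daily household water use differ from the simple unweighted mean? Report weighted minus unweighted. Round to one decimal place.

Unweighted sum = 3240
Unweighted mean = 3240 / 11 = 294.54545
Weighted sum = 575×140 + 330×646 + 475×313 + 300×316 + 75×789 + 175×601 + 550×279 + 155×499 + 320×401 + 185×542 + 100×721
  = 1232990
Sum of weights = 140 + 646 + 313 + 316 + 789 + 601 + 279 + 499 + 401 + 542 + 721 = 5247
Weighted mean = 1232990 / 5247 = 234.98952
Difference (weighted minus unweighted) = -59.555937

-59.6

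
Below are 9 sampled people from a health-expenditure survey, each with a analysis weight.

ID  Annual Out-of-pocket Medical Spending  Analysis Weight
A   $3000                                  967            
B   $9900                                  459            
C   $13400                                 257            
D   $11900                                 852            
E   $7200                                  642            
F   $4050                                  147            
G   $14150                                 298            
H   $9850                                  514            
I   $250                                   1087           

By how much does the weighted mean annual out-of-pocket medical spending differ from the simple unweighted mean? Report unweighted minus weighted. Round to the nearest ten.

1340

Unweighted sum = 3000 + 9900 + 13400 + 11900 + 7200 + 4050 + 14150 + 9850 + 250 = 73700
Unweighted mean = 73700 / 9 = 8188.8889
Weighted sum = 3000×967 + 9900×459 + 13400×257 + 11900×852 + 7200×642 + 4050×147 + 14150×298 + 9850×514 + 250×1087
  = 2901000 + 4544100 + 3443800 + 10138800 + 4622400 + 595350 + 4216700 + 5062900 + 271750 = 35796800
Sum of weights = 967 + 459 + 257 + 852 + 642 + 147 + 298 + 514 + 1087 = 5223
Weighted mean = 35796800 / 5223 = 6853.6856
Difference (unweighted minus weighted) = 1335.2033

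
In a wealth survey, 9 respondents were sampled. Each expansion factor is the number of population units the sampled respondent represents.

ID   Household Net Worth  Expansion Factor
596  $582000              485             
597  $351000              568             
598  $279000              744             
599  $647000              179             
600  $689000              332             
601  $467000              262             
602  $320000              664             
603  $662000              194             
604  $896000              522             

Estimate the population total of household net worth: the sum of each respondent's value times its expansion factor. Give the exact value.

Weighted total = 582000×485 + 351000×568 + 279000×744 + 647000×179 + 689000×332 + 467000×262 + 320000×664 + 662000×194 + 896000×522
  = 282270000 + 199368000 + 207576000 + 115813000 + 228748000 + 122354000 + 212480000 + 128428000 + 467712000 = 1964749000

1964749000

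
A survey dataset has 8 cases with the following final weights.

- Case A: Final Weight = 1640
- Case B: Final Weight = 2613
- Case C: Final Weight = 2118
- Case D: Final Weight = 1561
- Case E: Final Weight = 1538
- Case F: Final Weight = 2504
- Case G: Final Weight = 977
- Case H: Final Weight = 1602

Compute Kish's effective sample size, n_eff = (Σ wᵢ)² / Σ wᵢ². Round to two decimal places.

7.41

Σ wᵢ = 1640 + 2613 + 2118 + 1561 + 1538 + 2504 + 977 + 1602 = 14553
Σ wᵢ² = 2689600 + 6827769 + 4485924 + 2436721 + 2365444 + 6270016 + 954529 + 2566404 = 28596407
n_eff = 14553² / 28596407 = 211789809 / 28596407 = 7.4061685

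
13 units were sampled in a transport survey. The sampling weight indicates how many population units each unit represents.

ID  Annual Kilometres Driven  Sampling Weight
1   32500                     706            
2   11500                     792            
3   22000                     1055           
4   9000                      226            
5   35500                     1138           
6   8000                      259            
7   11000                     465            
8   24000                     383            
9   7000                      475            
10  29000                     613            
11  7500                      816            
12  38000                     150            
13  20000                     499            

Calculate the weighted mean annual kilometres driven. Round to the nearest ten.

20720

Weighted sum = 156977000
Sum of weights = 7577
Weighted mean = 156977000 / 7577 = 20717.566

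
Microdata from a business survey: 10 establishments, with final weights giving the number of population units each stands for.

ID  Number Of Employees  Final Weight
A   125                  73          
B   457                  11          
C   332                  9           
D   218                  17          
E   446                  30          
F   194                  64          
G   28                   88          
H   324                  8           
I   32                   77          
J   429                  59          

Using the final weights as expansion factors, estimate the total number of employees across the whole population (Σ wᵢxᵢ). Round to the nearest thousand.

Weighted total = 125×73 + 457×11 + 332×9 + 218×17 + 446×30 + 194×64 + 28×88 + 324×8 + 32×77 + 429×59
  = 79473

79000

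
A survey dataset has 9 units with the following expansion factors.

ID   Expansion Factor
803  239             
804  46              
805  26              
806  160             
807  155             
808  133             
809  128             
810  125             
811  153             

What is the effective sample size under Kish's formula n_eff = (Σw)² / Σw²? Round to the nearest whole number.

7

Σ wᵢ = 239 + 46 + 26 + 160 + 155 + 133 + 128 + 125 + 153 = 1165
Σ wᵢ² = 57121 + 2116 + 676 + 25600 + 24025 + 17689 + 16384 + 15625 + 23409 = 182645
n_eff = 1165² / 182645 = 1357225 / 182645 = 7.4309453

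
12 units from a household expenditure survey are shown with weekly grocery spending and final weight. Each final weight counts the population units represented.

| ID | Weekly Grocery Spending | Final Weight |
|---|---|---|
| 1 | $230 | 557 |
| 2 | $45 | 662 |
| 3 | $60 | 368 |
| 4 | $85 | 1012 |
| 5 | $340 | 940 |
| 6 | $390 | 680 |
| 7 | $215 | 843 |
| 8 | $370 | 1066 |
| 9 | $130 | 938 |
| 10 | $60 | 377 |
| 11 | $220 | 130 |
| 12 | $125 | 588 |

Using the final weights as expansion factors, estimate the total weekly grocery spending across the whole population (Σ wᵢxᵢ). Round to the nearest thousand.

1673000

Weighted total = 230×557 + 45×662 + 60×368 + 85×1012 + 340×940 + 390×680 + 215×843 + 370×1066 + 130×938 + 60×377 + 220×130 + 125×588
  = 1673125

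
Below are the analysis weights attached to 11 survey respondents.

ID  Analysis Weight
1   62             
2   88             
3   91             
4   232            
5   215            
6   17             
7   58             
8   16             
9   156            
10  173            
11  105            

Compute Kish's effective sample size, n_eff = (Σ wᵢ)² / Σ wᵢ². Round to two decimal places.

Σ wᵢ = 62 + 88 + 91 + 232 + 215 + 17 + 58 + 16 + 156 + 173 + 105 = 1213
Σ wᵢ² = 189117
n_eff = 1213² / 189117 = 1471369 / 189117 = 7.7802048

7.78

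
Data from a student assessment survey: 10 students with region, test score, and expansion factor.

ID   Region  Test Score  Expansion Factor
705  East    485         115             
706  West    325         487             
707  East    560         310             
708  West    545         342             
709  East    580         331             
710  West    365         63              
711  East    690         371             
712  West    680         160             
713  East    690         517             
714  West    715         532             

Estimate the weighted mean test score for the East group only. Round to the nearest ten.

630

East rows: 705, 707, 709, 711, 713
Weighted sum = 485×115 + 560×310 + 580×331 + 690×371 + 690×517
  = 55775 + 173600 + 191980 + 255990 + 356730 = 1034075
Sum of weights = 115 + 310 + 331 + 371 + 517 = 1644
Weighted mean = 1034075 / 1644 = 628.99939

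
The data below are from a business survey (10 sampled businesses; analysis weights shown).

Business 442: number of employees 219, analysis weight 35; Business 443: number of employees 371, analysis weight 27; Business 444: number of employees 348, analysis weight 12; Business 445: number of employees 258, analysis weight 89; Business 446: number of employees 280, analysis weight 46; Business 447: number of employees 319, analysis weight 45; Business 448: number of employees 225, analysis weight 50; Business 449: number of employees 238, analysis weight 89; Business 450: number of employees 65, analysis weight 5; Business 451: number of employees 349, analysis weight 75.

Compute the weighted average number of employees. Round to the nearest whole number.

277

Weighted sum = 219×35 + 371×27 + 348×12 + 258×89 + 280×46 + 319×45 + 225×50 + 238×89 + 65×5 + 349×75
  = 130987
Sum of weights = 35 + 27 + 12 + 89 + 46 + 45 + 50 + 89 + 5 + 75 = 473
Weighted mean = 130987 / 473 = 276.92812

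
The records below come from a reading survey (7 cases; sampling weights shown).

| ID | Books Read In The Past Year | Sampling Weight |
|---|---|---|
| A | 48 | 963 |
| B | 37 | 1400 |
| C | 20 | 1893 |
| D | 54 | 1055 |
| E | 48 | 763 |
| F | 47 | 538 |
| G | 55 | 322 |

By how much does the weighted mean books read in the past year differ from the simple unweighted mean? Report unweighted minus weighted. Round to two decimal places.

4.85

Unweighted sum = 48 + 37 + 20 + 54 + 48 + 47 + 55 = 309
Unweighted mean = 309 / 7 = 44.142857
Weighted sum = 48×963 + 37×1400 + 20×1893 + 54×1055 + 48×763 + 47×538 + 55×322
  = 46224 + 51800 + 37860 + 56970 + 36624 + 25286 + 17710 = 272474
Sum of weights = 963 + 1400 + 1893 + 1055 + 763 + 538 + 322 = 6934
Weighted mean = 272474 / 6934 = 39.295356
Difference (unweighted minus weighted) = 4.8475009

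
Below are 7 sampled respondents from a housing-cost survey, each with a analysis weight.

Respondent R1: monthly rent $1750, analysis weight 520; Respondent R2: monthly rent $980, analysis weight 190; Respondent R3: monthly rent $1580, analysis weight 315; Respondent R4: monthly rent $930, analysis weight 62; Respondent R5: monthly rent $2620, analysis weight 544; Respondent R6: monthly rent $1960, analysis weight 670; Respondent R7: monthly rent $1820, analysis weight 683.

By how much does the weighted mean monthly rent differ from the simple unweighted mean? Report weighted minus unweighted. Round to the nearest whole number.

225

Unweighted sum = 11640
Unweighted mean = 11640 / 7 = 1662.8571
Weighted sum = 5633100
Sum of weights = 520 + 190 + 315 + 62 + 544 + 670 + 683 = 2984
Weighted mean = 5633100 / 2984 = 1887.7681
Difference (weighted minus unweighted) = 224.91095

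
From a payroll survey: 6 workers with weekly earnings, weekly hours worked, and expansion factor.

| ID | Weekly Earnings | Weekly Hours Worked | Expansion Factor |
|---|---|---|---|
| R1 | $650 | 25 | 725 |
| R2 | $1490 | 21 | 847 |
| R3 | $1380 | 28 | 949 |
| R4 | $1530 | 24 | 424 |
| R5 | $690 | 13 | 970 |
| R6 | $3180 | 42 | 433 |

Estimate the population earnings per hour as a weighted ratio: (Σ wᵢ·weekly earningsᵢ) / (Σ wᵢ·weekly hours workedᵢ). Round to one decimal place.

55.5

Σ wᵢ·y = 650×725 + 1490×847 + 1380×949 + 1530×424 + 690×970 + 3180×433
  = 471250 + 1262030 + 1309620 + 648720 + 669300 + 1376940 = 5737860
Σ wᵢ·x = 25×725 + 21×847 + 28×949 + 24×424 + 13×970 + 42×433
  = 18125 + 17787 + 26572 + 10176 + 12610 + 18186 = 103456
Ratio = 5737860 / 103456 = 55.461839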